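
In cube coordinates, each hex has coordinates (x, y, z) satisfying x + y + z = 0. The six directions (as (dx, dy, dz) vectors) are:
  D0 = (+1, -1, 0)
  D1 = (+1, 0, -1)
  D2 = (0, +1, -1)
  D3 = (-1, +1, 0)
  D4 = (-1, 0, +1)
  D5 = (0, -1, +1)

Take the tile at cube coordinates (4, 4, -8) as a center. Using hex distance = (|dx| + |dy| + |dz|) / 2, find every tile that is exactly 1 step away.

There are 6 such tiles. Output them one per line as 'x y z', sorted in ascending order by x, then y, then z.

Answer: 3 4 -7
3 5 -8
4 3 -7
4 5 -9
5 3 -8
5 4 -9

Derivation:
Walk ring at distance 1 from (4, 4, -8):
Start at center + D4*1 = (3, 4, -7)
  hex 0: (3, 4, -7)
  hex 1: (4, 3, -7)
  hex 2: (5, 3, -8)
  hex 3: (5, 4, -9)
  hex 4: (4, 5, -9)
  hex 5: (3, 5, -8)
Sorted: 6 hexes.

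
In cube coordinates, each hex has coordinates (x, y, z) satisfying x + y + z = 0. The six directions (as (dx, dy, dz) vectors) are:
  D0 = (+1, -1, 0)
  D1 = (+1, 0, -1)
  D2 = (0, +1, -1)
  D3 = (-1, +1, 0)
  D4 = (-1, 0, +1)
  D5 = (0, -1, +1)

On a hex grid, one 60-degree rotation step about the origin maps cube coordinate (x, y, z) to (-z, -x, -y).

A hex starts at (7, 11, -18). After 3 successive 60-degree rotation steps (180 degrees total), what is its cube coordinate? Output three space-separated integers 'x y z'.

Start: (7, 11, -18)
Step 1: (7, 11, -18) -> (-(-18), -(7), -(11)) = (18, -7, -11)
Step 2: (18, -7, -11) -> (-(-11), -(18), -(-7)) = (11, -18, 7)
Step 3: (11, -18, 7) -> (-(7), -(11), -(-18)) = (-7, -11, 18)

Answer: -7 -11 18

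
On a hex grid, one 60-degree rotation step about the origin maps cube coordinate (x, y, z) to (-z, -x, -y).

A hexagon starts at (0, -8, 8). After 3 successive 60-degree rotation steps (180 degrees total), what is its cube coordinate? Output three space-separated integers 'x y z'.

Answer: 0 8 -8

Derivation:
Start: (0, -8, 8)
Step 1: (0, -8, 8) -> (-(8), -(0), -(-8)) = (-8, 0, 8)
Step 2: (-8, 0, 8) -> (-(8), -(-8), -(0)) = (-8, 8, 0)
Step 3: (-8, 8, 0) -> (-(0), -(-8), -(8)) = (0, 8, -8)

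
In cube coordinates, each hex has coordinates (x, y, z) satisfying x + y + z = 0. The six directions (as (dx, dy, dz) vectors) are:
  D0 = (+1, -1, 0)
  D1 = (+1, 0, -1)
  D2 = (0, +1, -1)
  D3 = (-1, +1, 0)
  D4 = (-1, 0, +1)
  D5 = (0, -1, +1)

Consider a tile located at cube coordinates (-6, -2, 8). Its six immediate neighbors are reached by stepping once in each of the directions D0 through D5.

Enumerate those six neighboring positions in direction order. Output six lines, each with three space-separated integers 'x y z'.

Center: (-6, -2, 8). Add each direction:
  D0: (-6, -2, 8) + (1, -1, 0) = (-5, -3, 8)
  D1: (-6, -2, 8) + (1, 0, -1) = (-5, -2, 7)
  D2: (-6, -2, 8) + (0, 1, -1) = (-6, -1, 7)
  D3: (-6, -2, 8) + (-1, 1, 0) = (-7, -1, 8)
  D4: (-6, -2, 8) + (-1, 0, 1) = (-7, -2, 9)
  D5: (-6, -2, 8) + (0, -1, 1) = (-6, -3, 9)

Answer: -5 -3 8
-5 -2 7
-6 -1 7
-7 -1 8
-7 -2 9
-6 -3 9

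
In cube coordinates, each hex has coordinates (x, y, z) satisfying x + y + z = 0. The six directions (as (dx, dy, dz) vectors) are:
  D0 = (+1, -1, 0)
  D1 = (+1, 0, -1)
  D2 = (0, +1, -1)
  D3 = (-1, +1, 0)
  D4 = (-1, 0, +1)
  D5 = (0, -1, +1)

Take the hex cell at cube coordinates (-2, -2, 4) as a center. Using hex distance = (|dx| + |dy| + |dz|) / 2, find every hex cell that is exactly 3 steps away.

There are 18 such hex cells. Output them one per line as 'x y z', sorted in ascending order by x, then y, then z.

Walk ring at distance 3 from (-2, -2, 4):
Start at center + D4*3 = (-5, -2, 7)
  hex 0: (-5, -2, 7)
  hex 1: (-4, -3, 7)
  hex 2: (-3, -4, 7)
  hex 3: (-2, -5, 7)
  hex 4: (-1, -5, 6)
  hex 5: (0, -5, 5)
  hex 6: (1, -5, 4)
  hex 7: (1, -4, 3)
  hex 8: (1, -3, 2)
  hex 9: (1, -2, 1)
  hex 10: (0, -1, 1)
  hex 11: (-1, 0, 1)
  hex 12: (-2, 1, 1)
  hex 13: (-3, 1, 2)
  hex 14: (-4, 1, 3)
  hex 15: (-5, 1, 4)
  hex 16: (-5, 0, 5)
  hex 17: (-5, -1, 6)
Sorted: 18 hexes.

Answer: -5 -2 7
-5 -1 6
-5 0 5
-5 1 4
-4 -3 7
-4 1 3
-3 -4 7
-3 1 2
-2 -5 7
-2 1 1
-1 -5 6
-1 0 1
0 -5 5
0 -1 1
1 -5 4
1 -4 3
1 -3 2
1 -2 1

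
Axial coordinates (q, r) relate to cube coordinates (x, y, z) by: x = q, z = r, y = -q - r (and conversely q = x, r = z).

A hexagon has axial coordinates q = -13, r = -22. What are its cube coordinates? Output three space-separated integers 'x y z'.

x = q = -13
z = r = -22
y = -x - z = -(-13) - (-22) = 35

Answer: -13 35 -22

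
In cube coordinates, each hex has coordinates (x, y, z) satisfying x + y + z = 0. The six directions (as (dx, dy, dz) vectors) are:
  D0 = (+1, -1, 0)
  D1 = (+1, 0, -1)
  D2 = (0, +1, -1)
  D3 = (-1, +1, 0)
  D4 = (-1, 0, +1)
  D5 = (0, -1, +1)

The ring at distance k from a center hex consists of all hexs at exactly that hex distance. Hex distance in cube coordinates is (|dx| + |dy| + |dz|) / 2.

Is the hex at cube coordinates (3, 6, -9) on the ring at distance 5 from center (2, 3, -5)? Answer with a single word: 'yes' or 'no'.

Answer: no

Derivation:
|px - cx| = |3 - 2| = 1
|py - cy| = |6 - 3| = 3
|pz - cz| = |-9 - (-5)| = 4
distance = (1+3+4)/2 = 8/2 = 4
radius = 5; distance != radius -> no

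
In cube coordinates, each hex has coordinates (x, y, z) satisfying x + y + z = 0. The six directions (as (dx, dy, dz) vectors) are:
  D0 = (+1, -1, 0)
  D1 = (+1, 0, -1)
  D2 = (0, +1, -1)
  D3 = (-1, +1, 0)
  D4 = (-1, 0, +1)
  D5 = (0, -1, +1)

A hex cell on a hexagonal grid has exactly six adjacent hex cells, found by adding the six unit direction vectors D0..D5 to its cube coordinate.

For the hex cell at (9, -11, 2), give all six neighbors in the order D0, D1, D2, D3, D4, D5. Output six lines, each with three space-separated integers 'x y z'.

Answer: 10 -12 2
10 -11 1
9 -10 1
8 -10 2
8 -11 3
9 -12 3

Derivation:
Center: (9, -11, 2). Add each direction:
  D0: (9, -11, 2) + (1, -1, 0) = (10, -12, 2)
  D1: (9, -11, 2) + (1, 0, -1) = (10, -11, 1)
  D2: (9, -11, 2) + (0, 1, -1) = (9, -10, 1)
  D3: (9, -11, 2) + (-1, 1, 0) = (8, -10, 2)
  D4: (9, -11, 2) + (-1, 0, 1) = (8, -11, 3)
  D5: (9, -11, 2) + (0, -1, 1) = (9, -12, 3)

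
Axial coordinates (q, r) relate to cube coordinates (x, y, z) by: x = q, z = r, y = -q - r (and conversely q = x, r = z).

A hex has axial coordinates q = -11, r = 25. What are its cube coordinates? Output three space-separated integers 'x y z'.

x = q = -11
z = r = 25
y = -x - z = -(-11) - (25) = -14

Answer: -11 -14 25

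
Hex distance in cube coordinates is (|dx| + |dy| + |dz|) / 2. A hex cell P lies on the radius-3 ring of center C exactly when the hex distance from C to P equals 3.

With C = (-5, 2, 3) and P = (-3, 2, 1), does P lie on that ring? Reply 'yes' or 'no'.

|px - cx| = |-3 - (-5)| = 2
|py - cy| = |2 - 2| = 0
|pz - cz| = |1 - 3| = 2
distance = (2+0+2)/2 = 4/2 = 2
radius = 3; distance != radius -> no

Answer: no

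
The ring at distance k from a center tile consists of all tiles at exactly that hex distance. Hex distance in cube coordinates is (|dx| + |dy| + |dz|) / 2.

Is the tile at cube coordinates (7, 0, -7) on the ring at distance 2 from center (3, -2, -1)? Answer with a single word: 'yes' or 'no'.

Answer: no

Derivation:
|px - cx| = |7 - 3| = 4
|py - cy| = |0 - (-2)| = 2
|pz - cz| = |-7 - (-1)| = 6
distance = (4+2+6)/2 = 12/2 = 6
radius = 2; distance != radius -> no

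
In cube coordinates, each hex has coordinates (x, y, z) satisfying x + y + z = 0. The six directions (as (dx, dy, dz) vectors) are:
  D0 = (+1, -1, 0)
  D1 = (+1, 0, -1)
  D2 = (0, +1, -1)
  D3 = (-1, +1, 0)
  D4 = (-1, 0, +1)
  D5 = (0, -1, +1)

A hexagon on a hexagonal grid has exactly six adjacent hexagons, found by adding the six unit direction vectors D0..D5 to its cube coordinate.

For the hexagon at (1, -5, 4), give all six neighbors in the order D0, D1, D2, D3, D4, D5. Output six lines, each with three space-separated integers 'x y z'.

Answer: 2 -6 4
2 -5 3
1 -4 3
0 -4 4
0 -5 5
1 -6 5

Derivation:
Center: (1, -5, 4). Add each direction:
  D0: (1, -5, 4) + (1, -1, 0) = (2, -6, 4)
  D1: (1, -5, 4) + (1, 0, -1) = (2, -5, 3)
  D2: (1, -5, 4) + (0, 1, -1) = (1, -4, 3)
  D3: (1, -5, 4) + (-1, 1, 0) = (0, -4, 4)
  D4: (1, -5, 4) + (-1, 0, 1) = (0, -5, 5)
  D5: (1, -5, 4) + (0, -1, 1) = (1, -6, 5)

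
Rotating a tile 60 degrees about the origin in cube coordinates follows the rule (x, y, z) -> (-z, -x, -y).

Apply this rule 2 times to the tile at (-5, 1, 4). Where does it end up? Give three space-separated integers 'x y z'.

Answer: 1 4 -5

Derivation:
Start: (-5, 1, 4)
Step 1: (-5, 1, 4) -> (-(4), -(-5), -(1)) = (-4, 5, -1)
Step 2: (-4, 5, -1) -> (-(-1), -(-4), -(5)) = (1, 4, -5)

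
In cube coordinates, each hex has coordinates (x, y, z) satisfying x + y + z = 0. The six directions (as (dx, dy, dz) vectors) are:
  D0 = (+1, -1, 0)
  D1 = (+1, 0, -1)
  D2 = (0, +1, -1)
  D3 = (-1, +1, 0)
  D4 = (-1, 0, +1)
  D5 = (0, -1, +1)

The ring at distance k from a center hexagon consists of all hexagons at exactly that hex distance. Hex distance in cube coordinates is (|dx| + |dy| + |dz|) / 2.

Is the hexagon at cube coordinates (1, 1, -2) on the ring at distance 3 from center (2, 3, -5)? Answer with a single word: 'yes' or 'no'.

|px - cx| = |1 - 2| = 1
|py - cy| = |1 - 3| = 2
|pz - cz| = |-2 - (-5)| = 3
distance = (1+2+3)/2 = 6/2 = 3
radius = 3; distance == radius -> yes

Answer: yes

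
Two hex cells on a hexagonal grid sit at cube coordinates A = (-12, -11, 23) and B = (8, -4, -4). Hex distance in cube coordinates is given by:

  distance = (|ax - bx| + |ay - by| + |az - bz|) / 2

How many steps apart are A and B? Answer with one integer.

Answer: 27

Derivation:
|ax - bx| = |-12 - 8| = 20
|ay - by| = |-11 - (-4)| = 7
|az - bz| = |23 - (-4)| = 27
distance = (20 + 7 + 27) / 2 = 54 / 2 = 27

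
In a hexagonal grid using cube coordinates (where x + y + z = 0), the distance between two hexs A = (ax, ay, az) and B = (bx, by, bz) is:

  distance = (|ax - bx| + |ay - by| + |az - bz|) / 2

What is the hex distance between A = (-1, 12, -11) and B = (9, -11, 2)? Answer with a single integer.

Answer: 23

Derivation:
|ax - bx| = |-1 - 9| = 10
|ay - by| = |12 - (-11)| = 23
|az - bz| = |-11 - 2| = 13
distance = (10 + 23 + 13) / 2 = 46 / 2 = 23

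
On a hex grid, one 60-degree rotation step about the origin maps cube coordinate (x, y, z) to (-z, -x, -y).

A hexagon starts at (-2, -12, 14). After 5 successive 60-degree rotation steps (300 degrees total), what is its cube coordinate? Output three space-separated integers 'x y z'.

Start: (-2, -12, 14)
Step 1: (-2, -12, 14) -> (-(14), -(-2), -(-12)) = (-14, 2, 12)
Step 2: (-14, 2, 12) -> (-(12), -(-14), -(2)) = (-12, 14, -2)
Step 3: (-12, 14, -2) -> (-(-2), -(-12), -(14)) = (2, 12, -14)
Step 4: (2, 12, -14) -> (-(-14), -(2), -(12)) = (14, -2, -12)
Step 5: (14, -2, -12) -> (-(-12), -(14), -(-2)) = (12, -14, 2)

Answer: 12 -14 2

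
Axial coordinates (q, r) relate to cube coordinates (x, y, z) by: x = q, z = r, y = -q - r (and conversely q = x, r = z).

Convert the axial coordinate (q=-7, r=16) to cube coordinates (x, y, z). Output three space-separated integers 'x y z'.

Answer: -7 -9 16

Derivation:
x = q = -7
z = r = 16
y = -x - z = -(-7) - (16) = -9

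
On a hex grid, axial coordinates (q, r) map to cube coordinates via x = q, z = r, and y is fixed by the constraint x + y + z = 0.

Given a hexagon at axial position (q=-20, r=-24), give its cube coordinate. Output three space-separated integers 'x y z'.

Answer: -20 44 -24

Derivation:
x = q = -20
z = r = -24
y = -x - z = -(-20) - (-24) = 44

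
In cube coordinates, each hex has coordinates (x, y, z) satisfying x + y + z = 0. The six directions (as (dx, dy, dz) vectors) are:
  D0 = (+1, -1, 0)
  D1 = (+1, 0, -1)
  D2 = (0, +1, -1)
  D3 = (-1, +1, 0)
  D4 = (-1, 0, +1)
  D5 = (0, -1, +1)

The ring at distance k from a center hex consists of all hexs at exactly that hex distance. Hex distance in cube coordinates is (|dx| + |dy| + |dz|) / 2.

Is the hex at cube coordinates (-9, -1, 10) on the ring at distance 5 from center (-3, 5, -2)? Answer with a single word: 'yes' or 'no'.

|px - cx| = |-9 - (-3)| = 6
|py - cy| = |-1 - 5| = 6
|pz - cz| = |10 - (-2)| = 12
distance = (6+6+12)/2 = 24/2 = 12
radius = 5; distance != radius -> no

Answer: no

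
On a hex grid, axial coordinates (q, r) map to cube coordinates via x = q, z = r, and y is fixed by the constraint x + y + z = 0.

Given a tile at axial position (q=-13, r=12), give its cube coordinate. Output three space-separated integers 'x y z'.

Answer: -13 1 12

Derivation:
x = q = -13
z = r = 12
y = -x - z = -(-13) - (12) = 1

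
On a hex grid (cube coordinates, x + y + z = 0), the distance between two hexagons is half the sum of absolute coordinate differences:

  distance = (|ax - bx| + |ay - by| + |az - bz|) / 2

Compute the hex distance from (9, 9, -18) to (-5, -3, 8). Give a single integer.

|ax - bx| = |9 - (-5)| = 14
|ay - by| = |9 - (-3)| = 12
|az - bz| = |-18 - 8| = 26
distance = (14 + 12 + 26) / 2 = 52 / 2 = 26

Answer: 26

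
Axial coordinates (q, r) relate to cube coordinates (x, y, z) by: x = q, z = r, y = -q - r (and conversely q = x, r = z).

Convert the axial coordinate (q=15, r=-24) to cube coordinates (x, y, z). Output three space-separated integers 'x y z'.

Answer: 15 9 -24

Derivation:
x = q = 15
z = r = -24
y = -x - z = -(15) - (-24) = 9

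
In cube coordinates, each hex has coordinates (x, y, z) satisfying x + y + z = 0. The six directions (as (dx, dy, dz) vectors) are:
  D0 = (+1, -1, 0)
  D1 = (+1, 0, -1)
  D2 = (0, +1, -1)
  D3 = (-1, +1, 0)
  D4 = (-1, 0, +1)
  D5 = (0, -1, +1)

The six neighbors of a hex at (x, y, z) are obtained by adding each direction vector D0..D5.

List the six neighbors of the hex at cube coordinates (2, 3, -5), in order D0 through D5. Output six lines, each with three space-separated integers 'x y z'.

Center: (2, 3, -5). Add each direction:
  D0: (2, 3, -5) + (1, -1, 0) = (3, 2, -5)
  D1: (2, 3, -5) + (1, 0, -1) = (3, 3, -6)
  D2: (2, 3, -5) + (0, 1, -1) = (2, 4, -6)
  D3: (2, 3, -5) + (-1, 1, 0) = (1, 4, -5)
  D4: (2, 3, -5) + (-1, 0, 1) = (1, 3, -4)
  D5: (2, 3, -5) + (0, -1, 1) = (2, 2, -4)

Answer: 3 2 -5
3 3 -6
2 4 -6
1 4 -5
1 3 -4
2 2 -4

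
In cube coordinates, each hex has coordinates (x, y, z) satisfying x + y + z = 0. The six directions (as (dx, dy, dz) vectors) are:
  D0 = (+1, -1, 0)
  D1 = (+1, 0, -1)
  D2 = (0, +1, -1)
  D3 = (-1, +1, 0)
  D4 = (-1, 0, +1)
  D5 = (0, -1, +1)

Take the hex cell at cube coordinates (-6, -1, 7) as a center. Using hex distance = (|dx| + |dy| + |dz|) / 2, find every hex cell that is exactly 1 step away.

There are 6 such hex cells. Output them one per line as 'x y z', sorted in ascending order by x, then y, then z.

Answer: -7 -1 8
-7 0 7
-6 -2 8
-6 0 6
-5 -2 7
-5 -1 6

Derivation:
Walk ring at distance 1 from (-6, -1, 7):
Start at center + D4*1 = (-7, -1, 8)
  hex 0: (-7, -1, 8)
  hex 1: (-6, -2, 8)
  hex 2: (-5, -2, 7)
  hex 3: (-5, -1, 6)
  hex 4: (-6, 0, 6)
  hex 5: (-7, 0, 7)
Sorted: 6 hexes.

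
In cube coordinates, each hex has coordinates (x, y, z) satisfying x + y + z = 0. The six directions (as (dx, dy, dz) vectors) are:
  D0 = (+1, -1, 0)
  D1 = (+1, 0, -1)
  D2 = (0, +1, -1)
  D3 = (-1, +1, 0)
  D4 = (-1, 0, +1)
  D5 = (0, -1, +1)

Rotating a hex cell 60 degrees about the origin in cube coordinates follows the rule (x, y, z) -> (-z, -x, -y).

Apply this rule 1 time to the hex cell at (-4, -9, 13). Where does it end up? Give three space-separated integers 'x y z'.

Answer: -13 4 9

Derivation:
Start: (-4, -9, 13)
Step 1: (-4, -9, 13) -> (-(13), -(-4), -(-9)) = (-13, 4, 9)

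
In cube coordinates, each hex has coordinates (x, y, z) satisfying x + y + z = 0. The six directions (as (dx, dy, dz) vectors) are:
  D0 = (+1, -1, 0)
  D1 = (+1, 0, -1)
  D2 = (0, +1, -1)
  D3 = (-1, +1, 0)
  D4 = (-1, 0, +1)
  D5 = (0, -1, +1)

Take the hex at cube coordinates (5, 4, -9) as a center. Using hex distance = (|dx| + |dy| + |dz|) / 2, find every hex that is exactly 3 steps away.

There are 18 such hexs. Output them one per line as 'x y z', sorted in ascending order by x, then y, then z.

Walk ring at distance 3 from (5, 4, -9):
Start at center + D4*3 = (2, 4, -6)
  hex 0: (2, 4, -6)
  hex 1: (3, 3, -6)
  hex 2: (4, 2, -6)
  hex 3: (5, 1, -6)
  hex 4: (6, 1, -7)
  hex 5: (7, 1, -8)
  hex 6: (8, 1, -9)
  hex 7: (8, 2, -10)
  hex 8: (8, 3, -11)
  hex 9: (8, 4, -12)
  hex 10: (7, 5, -12)
  hex 11: (6, 6, -12)
  hex 12: (5, 7, -12)
  hex 13: (4, 7, -11)
  hex 14: (3, 7, -10)
  hex 15: (2, 7, -9)
  hex 16: (2, 6, -8)
  hex 17: (2, 5, -7)
Sorted: 18 hexes.

Answer: 2 4 -6
2 5 -7
2 6 -8
2 7 -9
3 3 -6
3 7 -10
4 2 -6
4 7 -11
5 1 -6
5 7 -12
6 1 -7
6 6 -12
7 1 -8
7 5 -12
8 1 -9
8 2 -10
8 3 -11
8 4 -12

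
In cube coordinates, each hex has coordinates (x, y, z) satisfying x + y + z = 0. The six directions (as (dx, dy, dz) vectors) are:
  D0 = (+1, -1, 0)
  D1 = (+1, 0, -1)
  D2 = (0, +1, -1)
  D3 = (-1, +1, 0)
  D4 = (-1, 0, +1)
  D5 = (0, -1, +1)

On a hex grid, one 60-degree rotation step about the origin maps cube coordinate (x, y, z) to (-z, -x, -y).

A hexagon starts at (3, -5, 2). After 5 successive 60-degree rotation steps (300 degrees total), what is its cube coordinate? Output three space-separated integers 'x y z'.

Answer: 5 -2 -3

Derivation:
Start: (3, -5, 2)
Step 1: (3, -5, 2) -> (-(2), -(3), -(-5)) = (-2, -3, 5)
Step 2: (-2, -3, 5) -> (-(5), -(-2), -(-3)) = (-5, 2, 3)
Step 3: (-5, 2, 3) -> (-(3), -(-5), -(2)) = (-3, 5, -2)
Step 4: (-3, 5, -2) -> (-(-2), -(-3), -(5)) = (2, 3, -5)
Step 5: (2, 3, -5) -> (-(-5), -(2), -(3)) = (5, -2, -3)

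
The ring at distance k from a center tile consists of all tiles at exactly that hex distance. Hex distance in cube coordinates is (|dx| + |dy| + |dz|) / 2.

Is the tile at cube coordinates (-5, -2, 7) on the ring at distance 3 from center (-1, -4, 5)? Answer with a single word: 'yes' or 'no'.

Answer: no

Derivation:
|px - cx| = |-5 - (-1)| = 4
|py - cy| = |-2 - (-4)| = 2
|pz - cz| = |7 - 5| = 2
distance = (4+2+2)/2 = 8/2 = 4
radius = 3; distance != radius -> no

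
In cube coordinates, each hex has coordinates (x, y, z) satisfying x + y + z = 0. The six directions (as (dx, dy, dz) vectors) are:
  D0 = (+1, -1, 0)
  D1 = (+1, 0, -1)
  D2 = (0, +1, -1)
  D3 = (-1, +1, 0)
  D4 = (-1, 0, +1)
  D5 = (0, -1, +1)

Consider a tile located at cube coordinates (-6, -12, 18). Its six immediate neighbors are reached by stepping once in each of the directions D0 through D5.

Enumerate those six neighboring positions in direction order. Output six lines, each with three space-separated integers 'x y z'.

Center: (-6, -12, 18). Add each direction:
  D0: (-6, -12, 18) + (1, -1, 0) = (-5, -13, 18)
  D1: (-6, -12, 18) + (1, 0, -1) = (-5, -12, 17)
  D2: (-6, -12, 18) + (0, 1, -1) = (-6, -11, 17)
  D3: (-6, -12, 18) + (-1, 1, 0) = (-7, -11, 18)
  D4: (-6, -12, 18) + (-1, 0, 1) = (-7, -12, 19)
  D5: (-6, -12, 18) + (0, -1, 1) = (-6, -13, 19)

Answer: -5 -13 18
-5 -12 17
-6 -11 17
-7 -11 18
-7 -12 19
-6 -13 19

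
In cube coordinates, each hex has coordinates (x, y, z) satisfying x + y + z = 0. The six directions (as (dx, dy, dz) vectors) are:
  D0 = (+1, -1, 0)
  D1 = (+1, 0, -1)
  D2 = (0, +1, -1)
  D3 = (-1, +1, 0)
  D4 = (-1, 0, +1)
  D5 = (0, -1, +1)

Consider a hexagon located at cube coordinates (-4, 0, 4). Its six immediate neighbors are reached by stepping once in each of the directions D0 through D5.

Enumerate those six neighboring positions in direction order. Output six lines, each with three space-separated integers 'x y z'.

Answer: -3 -1 4
-3 0 3
-4 1 3
-5 1 4
-5 0 5
-4 -1 5

Derivation:
Center: (-4, 0, 4). Add each direction:
  D0: (-4, 0, 4) + (1, -1, 0) = (-3, -1, 4)
  D1: (-4, 0, 4) + (1, 0, -1) = (-3, 0, 3)
  D2: (-4, 0, 4) + (0, 1, -1) = (-4, 1, 3)
  D3: (-4, 0, 4) + (-1, 1, 0) = (-5, 1, 4)
  D4: (-4, 0, 4) + (-1, 0, 1) = (-5, 0, 5)
  D5: (-4, 0, 4) + (0, -1, 1) = (-4, -1, 5)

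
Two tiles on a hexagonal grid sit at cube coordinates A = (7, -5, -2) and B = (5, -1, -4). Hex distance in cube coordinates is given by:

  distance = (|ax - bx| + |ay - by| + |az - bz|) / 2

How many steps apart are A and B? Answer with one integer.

Answer: 4

Derivation:
|ax - bx| = |7 - 5| = 2
|ay - by| = |-5 - (-1)| = 4
|az - bz| = |-2 - (-4)| = 2
distance = (2 + 4 + 2) / 2 = 8 / 2 = 4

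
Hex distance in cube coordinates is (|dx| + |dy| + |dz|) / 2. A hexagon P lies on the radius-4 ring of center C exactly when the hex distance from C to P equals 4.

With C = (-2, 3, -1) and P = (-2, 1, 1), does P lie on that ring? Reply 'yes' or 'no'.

Answer: no

Derivation:
|px - cx| = |-2 - (-2)| = 0
|py - cy| = |1 - 3| = 2
|pz - cz| = |1 - (-1)| = 2
distance = (0+2+2)/2 = 4/2 = 2
radius = 4; distance != radius -> no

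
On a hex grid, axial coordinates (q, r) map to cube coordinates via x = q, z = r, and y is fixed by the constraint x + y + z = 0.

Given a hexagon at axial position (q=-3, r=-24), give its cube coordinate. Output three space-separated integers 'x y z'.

Answer: -3 27 -24

Derivation:
x = q = -3
z = r = -24
y = -x - z = -(-3) - (-24) = 27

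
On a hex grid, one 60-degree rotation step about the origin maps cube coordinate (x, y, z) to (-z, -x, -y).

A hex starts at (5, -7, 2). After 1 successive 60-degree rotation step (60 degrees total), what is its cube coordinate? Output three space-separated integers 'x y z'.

Answer: -2 -5 7

Derivation:
Start: (5, -7, 2)
Step 1: (5, -7, 2) -> (-(2), -(5), -(-7)) = (-2, -5, 7)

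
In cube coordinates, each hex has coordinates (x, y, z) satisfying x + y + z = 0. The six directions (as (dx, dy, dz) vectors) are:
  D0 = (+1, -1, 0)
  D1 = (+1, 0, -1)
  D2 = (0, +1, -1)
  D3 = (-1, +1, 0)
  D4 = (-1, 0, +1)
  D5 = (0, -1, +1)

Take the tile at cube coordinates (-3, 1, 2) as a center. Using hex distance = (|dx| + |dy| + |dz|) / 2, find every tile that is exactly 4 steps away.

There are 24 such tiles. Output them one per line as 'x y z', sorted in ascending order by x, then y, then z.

Walk ring at distance 4 from (-3, 1, 2):
Start at center + D4*4 = (-7, 1, 6)
  hex 0: (-7, 1, 6)
  hex 1: (-6, 0, 6)
  hex 2: (-5, -1, 6)
  hex 3: (-4, -2, 6)
  hex 4: (-3, -3, 6)
  hex 5: (-2, -3, 5)
  hex 6: (-1, -3, 4)
  hex 7: (0, -3, 3)
  hex 8: (1, -3, 2)
  hex 9: (1, -2, 1)
  hex 10: (1, -1, 0)
  hex 11: (1, 0, -1)
  hex 12: (1, 1, -2)
  hex 13: (0, 2, -2)
  hex 14: (-1, 3, -2)
  hex 15: (-2, 4, -2)
  hex 16: (-3, 5, -2)
  hex 17: (-4, 5, -1)
  hex 18: (-5, 5, 0)
  hex 19: (-6, 5, 1)
  hex 20: (-7, 5, 2)
  hex 21: (-7, 4, 3)
  hex 22: (-7, 3, 4)
  hex 23: (-7, 2, 5)
Sorted: 24 hexes.

Answer: -7 1 6
-7 2 5
-7 3 4
-7 4 3
-7 5 2
-6 0 6
-6 5 1
-5 -1 6
-5 5 0
-4 -2 6
-4 5 -1
-3 -3 6
-3 5 -2
-2 -3 5
-2 4 -2
-1 -3 4
-1 3 -2
0 -3 3
0 2 -2
1 -3 2
1 -2 1
1 -1 0
1 0 -1
1 1 -2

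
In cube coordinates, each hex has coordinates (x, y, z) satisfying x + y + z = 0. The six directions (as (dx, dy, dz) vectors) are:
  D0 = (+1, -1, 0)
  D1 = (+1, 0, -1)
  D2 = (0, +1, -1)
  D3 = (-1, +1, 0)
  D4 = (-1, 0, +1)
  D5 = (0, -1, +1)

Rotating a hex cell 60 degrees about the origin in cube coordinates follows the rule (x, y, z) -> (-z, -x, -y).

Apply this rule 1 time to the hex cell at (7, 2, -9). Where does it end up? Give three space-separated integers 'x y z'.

Start: (7, 2, -9)
Step 1: (7, 2, -9) -> (-(-9), -(7), -(2)) = (9, -7, -2)

Answer: 9 -7 -2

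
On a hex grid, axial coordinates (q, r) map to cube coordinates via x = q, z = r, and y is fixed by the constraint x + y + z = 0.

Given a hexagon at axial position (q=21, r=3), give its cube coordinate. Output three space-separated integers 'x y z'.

Answer: 21 -24 3

Derivation:
x = q = 21
z = r = 3
y = -x - z = -(21) - (3) = -24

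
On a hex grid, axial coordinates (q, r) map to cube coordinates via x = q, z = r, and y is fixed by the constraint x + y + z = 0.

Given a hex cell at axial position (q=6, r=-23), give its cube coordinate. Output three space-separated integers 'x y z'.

Answer: 6 17 -23

Derivation:
x = q = 6
z = r = -23
y = -x - z = -(6) - (-23) = 17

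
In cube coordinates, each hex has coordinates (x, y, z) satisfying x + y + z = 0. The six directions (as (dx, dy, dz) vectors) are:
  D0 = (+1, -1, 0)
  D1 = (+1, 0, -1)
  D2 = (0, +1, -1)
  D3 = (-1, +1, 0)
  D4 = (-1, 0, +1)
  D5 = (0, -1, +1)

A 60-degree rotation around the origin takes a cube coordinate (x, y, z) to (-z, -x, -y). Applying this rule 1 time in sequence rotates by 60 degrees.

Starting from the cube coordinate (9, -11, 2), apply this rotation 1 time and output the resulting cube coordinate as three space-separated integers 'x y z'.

Answer: -2 -9 11

Derivation:
Start: (9, -11, 2)
Step 1: (9, -11, 2) -> (-(2), -(9), -(-11)) = (-2, -9, 11)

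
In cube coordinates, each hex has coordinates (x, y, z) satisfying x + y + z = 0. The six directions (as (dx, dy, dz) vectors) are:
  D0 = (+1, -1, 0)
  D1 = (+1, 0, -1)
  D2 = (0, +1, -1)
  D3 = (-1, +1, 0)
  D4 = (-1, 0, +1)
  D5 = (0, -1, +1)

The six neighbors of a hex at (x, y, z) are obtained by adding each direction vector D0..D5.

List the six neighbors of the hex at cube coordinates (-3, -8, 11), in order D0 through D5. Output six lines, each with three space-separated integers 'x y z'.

Answer: -2 -9 11
-2 -8 10
-3 -7 10
-4 -7 11
-4 -8 12
-3 -9 12

Derivation:
Center: (-3, -8, 11). Add each direction:
  D0: (-3, -8, 11) + (1, -1, 0) = (-2, -9, 11)
  D1: (-3, -8, 11) + (1, 0, -1) = (-2, -8, 10)
  D2: (-3, -8, 11) + (0, 1, -1) = (-3, -7, 10)
  D3: (-3, -8, 11) + (-1, 1, 0) = (-4, -7, 11)
  D4: (-3, -8, 11) + (-1, 0, 1) = (-4, -8, 12)
  D5: (-3, -8, 11) + (0, -1, 1) = (-3, -9, 12)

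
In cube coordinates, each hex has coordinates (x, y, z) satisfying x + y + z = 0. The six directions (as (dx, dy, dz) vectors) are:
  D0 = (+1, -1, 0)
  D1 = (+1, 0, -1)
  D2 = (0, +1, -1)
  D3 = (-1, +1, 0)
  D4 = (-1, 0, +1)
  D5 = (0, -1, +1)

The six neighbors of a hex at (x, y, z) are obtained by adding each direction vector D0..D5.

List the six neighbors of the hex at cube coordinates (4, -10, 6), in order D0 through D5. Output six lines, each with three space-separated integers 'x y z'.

Answer: 5 -11 6
5 -10 5
4 -9 5
3 -9 6
3 -10 7
4 -11 7

Derivation:
Center: (4, -10, 6). Add each direction:
  D0: (4, -10, 6) + (1, -1, 0) = (5, -11, 6)
  D1: (4, -10, 6) + (1, 0, -1) = (5, -10, 5)
  D2: (4, -10, 6) + (0, 1, -1) = (4, -9, 5)
  D3: (4, -10, 6) + (-1, 1, 0) = (3, -9, 6)
  D4: (4, -10, 6) + (-1, 0, 1) = (3, -10, 7)
  D5: (4, -10, 6) + (0, -1, 1) = (4, -11, 7)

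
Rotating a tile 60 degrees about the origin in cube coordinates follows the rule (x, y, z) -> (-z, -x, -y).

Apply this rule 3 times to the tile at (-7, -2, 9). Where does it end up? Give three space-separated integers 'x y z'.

Answer: 7 2 -9

Derivation:
Start: (-7, -2, 9)
Step 1: (-7, -2, 9) -> (-(9), -(-7), -(-2)) = (-9, 7, 2)
Step 2: (-9, 7, 2) -> (-(2), -(-9), -(7)) = (-2, 9, -7)
Step 3: (-2, 9, -7) -> (-(-7), -(-2), -(9)) = (7, 2, -9)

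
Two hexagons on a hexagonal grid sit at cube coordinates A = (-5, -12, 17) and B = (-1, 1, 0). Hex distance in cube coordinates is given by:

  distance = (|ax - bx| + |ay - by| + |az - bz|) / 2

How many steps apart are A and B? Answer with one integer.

Answer: 17

Derivation:
|ax - bx| = |-5 - (-1)| = 4
|ay - by| = |-12 - 1| = 13
|az - bz| = |17 - 0| = 17
distance = (4 + 13 + 17) / 2 = 34 / 2 = 17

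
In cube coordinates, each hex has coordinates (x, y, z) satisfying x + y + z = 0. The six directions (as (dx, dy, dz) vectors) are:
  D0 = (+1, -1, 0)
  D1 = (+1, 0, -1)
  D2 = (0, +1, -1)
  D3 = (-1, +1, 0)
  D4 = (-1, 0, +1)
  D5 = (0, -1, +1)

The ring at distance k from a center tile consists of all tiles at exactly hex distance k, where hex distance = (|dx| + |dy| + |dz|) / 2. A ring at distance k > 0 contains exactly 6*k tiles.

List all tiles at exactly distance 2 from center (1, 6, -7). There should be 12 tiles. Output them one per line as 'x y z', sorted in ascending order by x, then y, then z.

Answer: -1 6 -5
-1 7 -6
-1 8 -7
0 5 -5
0 8 -8
1 4 -5
1 8 -9
2 4 -6
2 7 -9
3 4 -7
3 5 -8
3 6 -9

Derivation:
Walk ring at distance 2 from (1, 6, -7):
Start at center + D4*2 = (-1, 6, -5)
  hex 0: (-1, 6, -5)
  hex 1: (0, 5, -5)
  hex 2: (1, 4, -5)
  hex 3: (2, 4, -6)
  hex 4: (3, 4, -7)
  hex 5: (3, 5, -8)
  hex 6: (3, 6, -9)
  hex 7: (2, 7, -9)
  hex 8: (1, 8, -9)
  hex 9: (0, 8, -8)
  hex 10: (-1, 8, -7)
  hex 11: (-1, 7, -6)
Sorted: 12 hexes.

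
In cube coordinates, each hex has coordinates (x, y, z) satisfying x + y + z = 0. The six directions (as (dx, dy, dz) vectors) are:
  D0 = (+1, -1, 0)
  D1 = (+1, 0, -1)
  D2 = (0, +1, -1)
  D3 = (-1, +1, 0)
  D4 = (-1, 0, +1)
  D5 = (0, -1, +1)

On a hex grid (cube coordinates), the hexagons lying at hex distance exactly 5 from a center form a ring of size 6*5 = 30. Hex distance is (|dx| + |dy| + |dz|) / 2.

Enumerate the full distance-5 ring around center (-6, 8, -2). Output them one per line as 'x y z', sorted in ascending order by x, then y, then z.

Answer: -11 8 3
-11 9 2
-11 10 1
-11 11 0
-11 12 -1
-11 13 -2
-10 7 3
-10 13 -3
-9 6 3
-9 13 -4
-8 5 3
-8 13 -5
-7 4 3
-7 13 -6
-6 3 3
-6 13 -7
-5 3 2
-5 12 -7
-4 3 1
-4 11 -7
-3 3 0
-3 10 -7
-2 3 -1
-2 9 -7
-1 3 -2
-1 4 -3
-1 5 -4
-1 6 -5
-1 7 -6
-1 8 -7

Derivation:
Walk ring at distance 5 from (-6, 8, -2):
Start at center + D4*5 = (-11, 8, 3)
  hex 0: (-11, 8, 3)
  hex 1: (-10, 7, 3)
  hex 2: (-9, 6, 3)
  hex 3: (-8, 5, 3)
  hex 4: (-7, 4, 3)
  hex 5: (-6, 3, 3)
  hex 6: (-5, 3, 2)
  hex 7: (-4, 3, 1)
  hex 8: (-3, 3, 0)
  hex 9: (-2, 3, -1)
  hex 10: (-1, 3, -2)
  hex 11: (-1, 4, -3)
  hex 12: (-1, 5, -4)
  hex 13: (-1, 6, -5)
  hex 14: (-1, 7, -6)
  hex 15: (-1, 8, -7)
  hex 16: (-2, 9, -7)
  hex 17: (-3, 10, -7)
  hex 18: (-4, 11, -7)
  hex 19: (-5, 12, -7)
  hex 20: (-6, 13, -7)
  hex 21: (-7, 13, -6)
  hex 22: (-8, 13, -5)
  hex 23: (-9, 13, -4)
  hex 24: (-10, 13, -3)
  hex 25: (-11, 13, -2)
  hex 26: (-11, 12, -1)
  hex 27: (-11, 11, 0)
  hex 28: (-11, 10, 1)
  hex 29: (-11, 9, 2)
Sorted: 30 hexes.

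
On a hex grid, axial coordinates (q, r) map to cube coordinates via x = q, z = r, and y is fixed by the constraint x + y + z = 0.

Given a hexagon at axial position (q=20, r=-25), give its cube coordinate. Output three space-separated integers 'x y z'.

x = q = 20
z = r = -25
y = -x - z = -(20) - (-25) = 5

Answer: 20 5 -25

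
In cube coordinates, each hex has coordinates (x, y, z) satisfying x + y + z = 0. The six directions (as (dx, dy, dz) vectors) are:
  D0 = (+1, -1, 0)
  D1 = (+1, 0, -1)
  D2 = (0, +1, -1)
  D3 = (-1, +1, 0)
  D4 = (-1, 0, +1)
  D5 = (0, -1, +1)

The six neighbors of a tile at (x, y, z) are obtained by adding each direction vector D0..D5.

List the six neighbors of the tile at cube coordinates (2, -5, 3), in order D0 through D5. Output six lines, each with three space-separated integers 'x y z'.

Answer: 3 -6 3
3 -5 2
2 -4 2
1 -4 3
1 -5 4
2 -6 4

Derivation:
Center: (2, -5, 3). Add each direction:
  D0: (2, -5, 3) + (1, -1, 0) = (3, -6, 3)
  D1: (2, -5, 3) + (1, 0, -1) = (3, -5, 2)
  D2: (2, -5, 3) + (0, 1, -1) = (2, -4, 2)
  D3: (2, -5, 3) + (-1, 1, 0) = (1, -4, 3)
  D4: (2, -5, 3) + (-1, 0, 1) = (1, -5, 4)
  D5: (2, -5, 3) + (0, -1, 1) = (2, -6, 4)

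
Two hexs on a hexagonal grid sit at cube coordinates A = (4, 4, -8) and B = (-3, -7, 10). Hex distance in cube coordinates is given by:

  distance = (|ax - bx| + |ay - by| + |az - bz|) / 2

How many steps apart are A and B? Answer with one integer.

Answer: 18

Derivation:
|ax - bx| = |4 - (-3)| = 7
|ay - by| = |4 - (-7)| = 11
|az - bz| = |-8 - 10| = 18
distance = (7 + 11 + 18) / 2 = 36 / 2 = 18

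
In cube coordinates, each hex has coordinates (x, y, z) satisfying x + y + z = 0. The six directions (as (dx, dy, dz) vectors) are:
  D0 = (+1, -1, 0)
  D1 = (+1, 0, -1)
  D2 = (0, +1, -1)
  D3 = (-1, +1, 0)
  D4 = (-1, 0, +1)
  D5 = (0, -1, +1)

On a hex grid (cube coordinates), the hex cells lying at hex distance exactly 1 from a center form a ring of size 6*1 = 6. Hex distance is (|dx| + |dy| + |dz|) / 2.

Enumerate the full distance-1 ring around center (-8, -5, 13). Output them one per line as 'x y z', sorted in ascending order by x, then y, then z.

Answer: -9 -5 14
-9 -4 13
-8 -6 14
-8 -4 12
-7 -6 13
-7 -5 12

Derivation:
Walk ring at distance 1 from (-8, -5, 13):
Start at center + D4*1 = (-9, -5, 14)
  hex 0: (-9, -5, 14)
  hex 1: (-8, -6, 14)
  hex 2: (-7, -6, 13)
  hex 3: (-7, -5, 12)
  hex 4: (-8, -4, 12)
  hex 5: (-9, -4, 13)
Sorted: 6 hexes.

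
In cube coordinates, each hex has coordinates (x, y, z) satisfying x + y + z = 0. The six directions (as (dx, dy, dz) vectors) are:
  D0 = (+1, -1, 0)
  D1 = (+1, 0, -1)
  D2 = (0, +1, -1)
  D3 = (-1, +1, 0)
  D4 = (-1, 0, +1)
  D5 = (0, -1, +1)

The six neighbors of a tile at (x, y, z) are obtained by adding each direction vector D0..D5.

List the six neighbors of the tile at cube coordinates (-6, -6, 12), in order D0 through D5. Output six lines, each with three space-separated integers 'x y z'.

Answer: -5 -7 12
-5 -6 11
-6 -5 11
-7 -5 12
-7 -6 13
-6 -7 13

Derivation:
Center: (-6, -6, 12). Add each direction:
  D0: (-6, -6, 12) + (1, -1, 0) = (-5, -7, 12)
  D1: (-6, -6, 12) + (1, 0, -1) = (-5, -6, 11)
  D2: (-6, -6, 12) + (0, 1, -1) = (-6, -5, 11)
  D3: (-6, -6, 12) + (-1, 1, 0) = (-7, -5, 12)
  D4: (-6, -6, 12) + (-1, 0, 1) = (-7, -6, 13)
  D5: (-6, -6, 12) + (0, -1, 1) = (-6, -7, 13)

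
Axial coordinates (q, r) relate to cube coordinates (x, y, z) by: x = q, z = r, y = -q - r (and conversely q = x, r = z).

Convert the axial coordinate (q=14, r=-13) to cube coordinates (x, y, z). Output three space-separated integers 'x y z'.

x = q = 14
z = r = -13
y = -x - z = -(14) - (-13) = -1

Answer: 14 -1 -13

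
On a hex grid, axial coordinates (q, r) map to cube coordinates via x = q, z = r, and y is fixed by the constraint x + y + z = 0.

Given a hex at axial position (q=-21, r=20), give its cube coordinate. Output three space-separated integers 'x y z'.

x = q = -21
z = r = 20
y = -x - z = -(-21) - (20) = 1

Answer: -21 1 20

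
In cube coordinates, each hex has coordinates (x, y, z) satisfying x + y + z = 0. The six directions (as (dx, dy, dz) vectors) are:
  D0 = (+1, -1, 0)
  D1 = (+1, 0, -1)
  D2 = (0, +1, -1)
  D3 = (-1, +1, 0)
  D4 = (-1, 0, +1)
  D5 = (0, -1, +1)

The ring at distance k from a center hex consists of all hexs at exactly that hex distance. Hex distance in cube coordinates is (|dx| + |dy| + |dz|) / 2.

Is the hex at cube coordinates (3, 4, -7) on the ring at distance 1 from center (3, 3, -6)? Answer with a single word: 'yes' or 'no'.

|px - cx| = |3 - 3| = 0
|py - cy| = |4 - 3| = 1
|pz - cz| = |-7 - (-6)| = 1
distance = (0+1+1)/2 = 2/2 = 1
radius = 1; distance == radius -> yes

Answer: yes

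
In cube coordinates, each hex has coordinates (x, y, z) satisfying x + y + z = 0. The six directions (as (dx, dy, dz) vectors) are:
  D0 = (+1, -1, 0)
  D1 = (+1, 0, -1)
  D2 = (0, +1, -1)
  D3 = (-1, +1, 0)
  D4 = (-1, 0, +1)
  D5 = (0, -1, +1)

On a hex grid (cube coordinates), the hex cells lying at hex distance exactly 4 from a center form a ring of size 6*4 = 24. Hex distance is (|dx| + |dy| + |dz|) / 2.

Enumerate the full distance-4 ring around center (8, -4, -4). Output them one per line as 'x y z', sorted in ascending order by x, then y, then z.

Walk ring at distance 4 from (8, -4, -4):
Start at center + D4*4 = (4, -4, 0)
  hex 0: (4, -4, 0)
  hex 1: (5, -5, 0)
  hex 2: (6, -6, 0)
  hex 3: (7, -7, 0)
  hex 4: (8, -8, 0)
  hex 5: (9, -8, -1)
  hex 6: (10, -8, -2)
  hex 7: (11, -8, -3)
  hex 8: (12, -8, -4)
  hex 9: (12, -7, -5)
  hex 10: (12, -6, -6)
  hex 11: (12, -5, -7)
  hex 12: (12, -4, -8)
  hex 13: (11, -3, -8)
  hex 14: (10, -2, -8)
  hex 15: (9, -1, -8)
  hex 16: (8, 0, -8)
  hex 17: (7, 0, -7)
  hex 18: (6, 0, -6)
  hex 19: (5, 0, -5)
  hex 20: (4, 0, -4)
  hex 21: (4, -1, -3)
  hex 22: (4, -2, -2)
  hex 23: (4, -3, -1)
Sorted: 24 hexes.

Answer: 4 -4 0
4 -3 -1
4 -2 -2
4 -1 -3
4 0 -4
5 -5 0
5 0 -5
6 -6 0
6 0 -6
7 -7 0
7 0 -7
8 -8 0
8 0 -8
9 -8 -1
9 -1 -8
10 -8 -2
10 -2 -8
11 -8 -3
11 -3 -8
12 -8 -4
12 -7 -5
12 -6 -6
12 -5 -7
12 -4 -8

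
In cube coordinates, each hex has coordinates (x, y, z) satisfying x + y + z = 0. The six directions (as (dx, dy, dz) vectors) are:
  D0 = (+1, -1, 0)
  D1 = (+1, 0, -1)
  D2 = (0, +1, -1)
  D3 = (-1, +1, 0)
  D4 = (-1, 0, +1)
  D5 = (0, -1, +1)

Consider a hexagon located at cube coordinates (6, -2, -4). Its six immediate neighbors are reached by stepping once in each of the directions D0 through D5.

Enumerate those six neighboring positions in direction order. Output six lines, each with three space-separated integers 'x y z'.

Answer: 7 -3 -4
7 -2 -5
6 -1 -5
5 -1 -4
5 -2 -3
6 -3 -3

Derivation:
Center: (6, -2, -4). Add each direction:
  D0: (6, -2, -4) + (1, -1, 0) = (7, -3, -4)
  D1: (6, -2, -4) + (1, 0, -1) = (7, -2, -5)
  D2: (6, -2, -4) + (0, 1, -1) = (6, -1, -5)
  D3: (6, -2, -4) + (-1, 1, 0) = (5, -1, -4)
  D4: (6, -2, -4) + (-1, 0, 1) = (5, -2, -3)
  D5: (6, -2, -4) + (0, -1, 1) = (6, -3, -3)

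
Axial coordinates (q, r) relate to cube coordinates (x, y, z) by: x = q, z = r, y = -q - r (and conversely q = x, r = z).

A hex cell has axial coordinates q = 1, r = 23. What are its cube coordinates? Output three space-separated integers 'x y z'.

Answer: 1 -24 23

Derivation:
x = q = 1
z = r = 23
y = -x - z = -(1) - (23) = -24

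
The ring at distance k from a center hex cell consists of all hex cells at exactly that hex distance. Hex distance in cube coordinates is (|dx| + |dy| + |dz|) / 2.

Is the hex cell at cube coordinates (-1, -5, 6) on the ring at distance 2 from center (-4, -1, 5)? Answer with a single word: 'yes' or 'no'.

Answer: no

Derivation:
|px - cx| = |-1 - (-4)| = 3
|py - cy| = |-5 - (-1)| = 4
|pz - cz| = |6 - 5| = 1
distance = (3+4+1)/2 = 8/2 = 4
radius = 2; distance != radius -> no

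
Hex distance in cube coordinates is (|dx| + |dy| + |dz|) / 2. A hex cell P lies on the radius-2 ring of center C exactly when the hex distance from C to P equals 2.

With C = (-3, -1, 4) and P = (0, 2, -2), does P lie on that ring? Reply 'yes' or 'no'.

Answer: no

Derivation:
|px - cx| = |0 - (-3)| = 3
|py - cy| = |2 - (-1)| = 3
|pz - cz| = |-2 - 4| = 6
distance = (3+3+6)/2 = 12/2 = 6
radius = 2; distance != radius -> no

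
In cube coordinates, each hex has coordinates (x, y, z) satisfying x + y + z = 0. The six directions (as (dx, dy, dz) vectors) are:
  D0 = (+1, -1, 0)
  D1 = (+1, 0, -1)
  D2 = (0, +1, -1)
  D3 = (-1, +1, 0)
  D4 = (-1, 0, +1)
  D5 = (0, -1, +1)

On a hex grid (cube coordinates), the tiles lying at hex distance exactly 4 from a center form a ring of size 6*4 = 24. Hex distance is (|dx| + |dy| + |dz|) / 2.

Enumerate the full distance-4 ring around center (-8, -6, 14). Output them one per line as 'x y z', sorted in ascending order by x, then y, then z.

Walk ring at distance 4 from (-8, -6, 14):
Start at center + D4*4 = (-12, -6, 18)
  hex 0: (-12, -6, 18)
  hex 1: (-11, -7, 18)
  hex 2: (-10, -8, 18)
  hex 3: (-9, -9, 18)
  hex 4: (-8, -10, 18)
  hex 5: (-7, -10, 17)
  hex 6: (-6, -10, 16)
  hex 7: (-5, -10, 15)
  hex 8: (-4, -10, 14)
  hex 9: (-4, -9, 13)
  hex 10: (-4, -8, 12)
  hex 11: (-4, -7, 11)
  hex 12: (-4, -6, 10)
  hex 13: (-5, -5, 10)
  hex 14: (-6, -4, 10)
  hex 15: (-7, -3, 10)
  hex 16: (-8, -2, 10)
  hex 17: (-9, -2, 11)
  hex 18: (-10, -2, 12)
  hex 19: (-11, -2, 13)
  hex 20: (-12, -2, 14)
  hex 21: (-12, -3, 15)
  hex 22: (-12, -4, 16)
  hex 23: (-12, -5, 17)
Sorted: 24 hexes.

Answer: -12 -6 18
-12 -5 17
-12 -4 16
-12 -3 15
-12 -2 14
-11 -7 18
-11 -2 13
-10 -8 18
-10 -2 12
-9 -9 18
-9 -2 11
-8 -10 18
-8 -2 10
-7 -10 17
-7 -3 10
-6 -10 16
-6 -4 10
-5 -10 15
-5 -5 10
-4 -10 14
-4 -9 13
-4 -8 12
-4 -7 11
-4 -6 10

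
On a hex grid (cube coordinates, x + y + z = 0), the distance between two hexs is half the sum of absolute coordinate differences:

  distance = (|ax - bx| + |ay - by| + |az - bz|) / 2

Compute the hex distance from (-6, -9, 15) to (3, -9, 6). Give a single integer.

|ax - bx| = |-6 - 3| = 9
|ay - by| = |-9 - (-9)| = 0
|az - bz| = |15 - 6| = 9
distance = (9 + 0 + 9) / 2 = 18 / 2 = 9

Answer: 9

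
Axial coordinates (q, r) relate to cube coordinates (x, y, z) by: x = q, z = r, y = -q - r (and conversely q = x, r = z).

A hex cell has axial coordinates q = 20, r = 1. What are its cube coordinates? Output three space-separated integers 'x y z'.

x = q = 20
z = r = 1
y = -x - z = -(20) - (1) = -21

Answer: 20 -21 1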